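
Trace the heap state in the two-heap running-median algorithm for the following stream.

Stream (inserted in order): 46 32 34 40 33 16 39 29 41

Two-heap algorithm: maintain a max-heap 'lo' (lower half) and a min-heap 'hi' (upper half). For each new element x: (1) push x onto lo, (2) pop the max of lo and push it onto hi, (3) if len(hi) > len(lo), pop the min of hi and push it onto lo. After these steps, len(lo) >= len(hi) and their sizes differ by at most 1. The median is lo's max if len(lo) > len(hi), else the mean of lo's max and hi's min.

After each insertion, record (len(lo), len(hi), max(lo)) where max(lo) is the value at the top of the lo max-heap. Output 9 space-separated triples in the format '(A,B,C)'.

Answer: (1,0,46) (1,1,32) (2,1,34) (2,2,34) (3,2,34) (3,3,33) (4,3,34) (4,4,33) (5,4,34)

Derivation:
Step 1: insert 46 -> lo=[46] hi=[] -> (len(lo)=1, len(hi)=0, max(lo)=46)
Step 2: insert 32 -> lo=[32] hi=[46] -> (len(lo)=1, len(hi)=1, max(lo)=32)
Step 3: insert 34 -> lo=[32, 34] hi=[46] -> (len(lo)=2, len(hi)=1, max(lo)=34)
Step 4: insert 40 -> lo=[32, 34] hi=[40, 46] -> (len(lo)=2, len(hi)=2, max(lo)=34)
Step 5: insert 33 -> lo=[32, 33, 34] hi=[40, 46] -> (len(lo)=3, len(hi)=2, max(lo)=34)
Step 6: insert 16 -> lo=[16, 32, 33] hi=[34, 40, 46] -> (len(lo)=3, len(hi)=3, max(lo)=33)
Step 7: insert 39 -> lo=[16, 32, 33, 34] hi=[39, 40, 46] -> (len(lo)=4, len(hi)=3, max(lo)=34)
Step 8: insert 29 -> lo=[16, 29, 32, 33] hi=[34, 39, 40, 46] -> (len(lo)=4, len(hi)=4, max(lo)=33)
Step 9: insert 41 -> lo=[16, 29, 32, 33, 34] hi=[39, 40, 41, 46] -> (len(lo)=5, len(hi)=4, max(lo)=34)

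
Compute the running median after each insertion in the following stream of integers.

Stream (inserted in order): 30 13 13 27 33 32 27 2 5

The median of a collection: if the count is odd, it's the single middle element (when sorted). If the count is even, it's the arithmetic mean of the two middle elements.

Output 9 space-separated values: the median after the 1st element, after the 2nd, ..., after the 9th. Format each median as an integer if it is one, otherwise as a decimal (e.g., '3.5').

Step 1: insert 30 -> lo=[30] (size 1, max 30) hi=[] (size 0) -> median=30
Step 2: insert 13 -> lo=[13] (size 1, max 13) hi=[30] (size 1, min 30) -> median=21.5
Step 3: insert 13 -> lo=[13, 13] (size 2, max 13) hi=[30] (size 1, min 30) -> median=13
Step 4: insert 27 -> lo=[13, 13] (size 2, max 13) hi=[27, 30] (size 2, min 27) -> median=20
Step 5: insert 33 -> lo=[13, 13, 27] (size 3, max 27) hi=[30, 33] (size 2, min 30) -> median=27
Step 6: insert 32 -> lo=[13, 13, 27] (size 3, max 27) hi=[30, 32, 33] (size 3, min 30) -> median=28.5
Step 7: insert 27 -> lo=[13, 13, 27, 27] (size 4, max 27) hi=[30, 32, 33] (size 3, min 30) -> median=27
Step 8: insert 2 -> lo=[2, 13, 13, 27] (size 4, max 27) hi=[27, 30, 32, 33] (size 4, min 27) -> median=27
Step 9: insert 5 -> lo=[2, 5, 13, 13, 27] (size 5, max 27) hi=[27, 30, 32, 33] (size 4, min 27) -> median=27

Answer: 30 21.5 13 20 27 28.5 27 27 27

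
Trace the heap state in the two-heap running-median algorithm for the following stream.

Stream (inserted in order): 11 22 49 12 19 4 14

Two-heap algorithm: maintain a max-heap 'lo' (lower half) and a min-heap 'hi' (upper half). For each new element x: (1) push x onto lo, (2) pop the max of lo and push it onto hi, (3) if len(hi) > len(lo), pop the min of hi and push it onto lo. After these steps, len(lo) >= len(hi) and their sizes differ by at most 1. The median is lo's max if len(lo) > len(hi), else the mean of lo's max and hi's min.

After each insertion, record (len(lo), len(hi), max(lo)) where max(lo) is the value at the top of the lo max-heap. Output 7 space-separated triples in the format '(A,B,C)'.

Step 1: insert 11 -> lo=[11] hi=[] -> (len(lo)=1, len(hi)=0, max(lo)=11)
Step 2: insert 22 -> lo=[11] hi=[22] -> (len(lo)=1, len(hi)=1, max(lo)=11)
Step 3: insert 49 -> lo=[11, 22] hi=[49] -> (len(lo)=2, len(hi)=1, max(lo)=22)
Step 4: insert 12 -> lo=[11, 12] hi=[22, 49] -> (len(lo)=2, len(hi)=2, max(lo)=12)
Step 5: insert 19 -> lo=[11, 12, 19] hi=[22, 49] -> (len(lo)=3, len(hi)=2, max(lo)=19)
Step 6: insert 4 -> lo=[4, 11, 12] hi=[19, 22, 49] -> (len(lo)=3, len(hi)=3, max(lo)=12)
Step 7: insert 14 -> lo=[4, 11, 12, 14] hi=[19, 22, 49] -> (len(lo)=4, len(hi)=3, max(lo)=14)

Answer: (1,0,11) (1,1,11) (2,1,22) (2,2,12) (3,2,19) (3,3,12) (4,3,14)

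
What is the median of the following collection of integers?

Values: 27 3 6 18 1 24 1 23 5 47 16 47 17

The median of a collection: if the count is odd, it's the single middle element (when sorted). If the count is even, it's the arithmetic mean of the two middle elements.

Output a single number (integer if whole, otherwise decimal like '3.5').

Step 1: insert 27 -> lo=[27] (size 1, max 27) hi=[] (size 0) -> median=27
Step 2: insert 3 -> lo=[3] (size 1, max 3) hi=[27] (size 1, min 27) -> median=15
Step 3: insert 6 -> lo=[3, 6] (size 2, max 6) hi=[27] (size 1, min 27) -> median=6
Step 4: insert 18 -> lo=[3, 6] (size 2, max 6) hi=[18, 27] (size 2, min 18) -> median=12
Step 5: insert 1 -> lo=[1, 3, 6] (size 3, max 6) hi=[18, 27] (size 2, min 18) -> median=6
Step 6: insert 24 -> lo=[1, 3, 6] (size 3, max 6) hi=[18, 24, 27] (size 3, min 18) -> median=12
Step 7: insert 1 -> lo=[1, 1, 3, 6] (size 4, max 6) hi=[18, 24, 27] (size 3, min 18) -> median=6
Step 8: insert 23 -> lo=[1, 1, 3, 6] (size 4, max 6) hi=[18, 23, 24, 27] (size 4, min 18) -> median=12
Step 9: insert 5 -> lo=[1, 1, 3, 5, 6] (size 5, max 6) hi=[18, 23, 24, 27] (size 4, min 18) -> median=6
Step 10: insert 47 -> lo=[1, 1, 3, 5, 6] (size 5, max 6) hi=[18, 23, 24, 27, 47] (size 5, min 18) -> median=12
Step 11: insert 16 -> lo=[1, 1, 3, 5, 6, 16] (size 6, max 16) hi=[18, 23, 24, 27, 47] (size 5, min 18) -> median=16
Step 12: insert 47 -> lo=[1, 1, 3, 5, 6, 16] (size 6, max 16) hi=[18, 23, 24, 27, 47, 47] (size 6, min 18) -> median=17
Step 13: insert 17 -> lo=[1, 1, 3, 5, 6, 16, 17] (size 7, max 17) hi=[18, 23, 24, 27, 47, 47] (size 6, min 18) -> median=17

Answer: 17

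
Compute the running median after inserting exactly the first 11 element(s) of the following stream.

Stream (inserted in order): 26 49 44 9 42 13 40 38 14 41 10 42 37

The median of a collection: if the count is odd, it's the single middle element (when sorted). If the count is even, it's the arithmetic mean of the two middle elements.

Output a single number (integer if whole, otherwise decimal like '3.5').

Step 1: insert 26 -> lo=[26] (size 1, max 26) hi=[] (size 0) -> median=26
Step 2: insert 49 -> lo=[26] (size 1, max 26) hi=[49] (size 1, min 49) -> median=37.5
Step 3: insert 44 -> lo=[26, 44] (size 2, max 44) hi=[49] (size 1, min 49) -> median=44
Step 4: insert 9 -> lo=[9, 26] (size 2, max 26) hi=[44, 49] (size 2, min 44) -> median=35
Step 5: insert 42 -> lo=[9, 26, 42] (size 3, max 42) hi=[44, 49] (size 2, min 44) -> median=42
Step 6: insert 13 -> lo=[9, 13, 26] (size 3, max 26) hi=[42, 44, 49] (size 3, min 42) -> median=34
Step 7: insert 40 -> lo=[9, 13, 26, 40] (size 4, max 40) hi=[42, 44, 49] (size 3, min 42) -> median=40
Step 8: insert 38 -> lo=[9, 13, 26, 38] (size 4, max 38) hi=[40, 42, 44, 49] (size 4, min 40) -> median=39
Step 9: insert 14 -> lo=[9, 13, 14, 26, 38] (size 5, max 38) hi=[40, 42, 44, 49] (size 4, min 40) -> median=38
Step 10: insert 41 -> lo=[9, 13, 14, 26, 38] (size 5, max 38) hi=[40, 41, 42, 44, 49] (size 5, min 40) -> median=39
Step 11: insert 10 -> lo=[9, 10, 13, 14, 26, 38] (size 6, max 38) hi=[40, 41, 42, 44, 49] (size 5, min 40) -> median=38

Answer: 38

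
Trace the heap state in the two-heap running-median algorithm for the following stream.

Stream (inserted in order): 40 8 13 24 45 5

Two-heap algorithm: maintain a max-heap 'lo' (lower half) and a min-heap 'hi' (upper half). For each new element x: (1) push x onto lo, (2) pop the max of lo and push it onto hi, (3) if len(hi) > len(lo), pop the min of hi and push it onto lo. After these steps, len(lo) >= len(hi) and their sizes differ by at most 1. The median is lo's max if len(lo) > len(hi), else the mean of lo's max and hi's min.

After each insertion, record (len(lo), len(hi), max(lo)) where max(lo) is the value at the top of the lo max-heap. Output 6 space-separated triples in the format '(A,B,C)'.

Answer: (1,0,40) (1,1,8) (2,1,13) (2,2,13) (3,2,24) (3,3,13)

Derivation:
Step 1: insert 40 -> lo=[40] hi=[] -> (len(lo)=1, len(hi)=0, max(lo)=40)
Step 2: insert 8 -> lo=[8] hi=[40] -> (len(lo)=1, len(hi)=1, max(lo)=8)
Step 3: insert 13 -> lo=[8, 13] hi=[40] -> (len(lo)=2, len(hi)=1, max(lo)=13)
Step 4: insert 24 -> lo=[8, 13] hi=[24, 40] -> (len(lo)=2, len(hi)=2, max(lo)=13)
Step 5: insert 45 -> lo=[8, 13, 24] hi=[40, 45] -> (len(lo)=3, len(hi)=2, max(lo)=24)
Step 6: insert 5 -> lo=[5, 8, 13] hi=[24, 40, 45] -> (len(lo)=3, len(hi)=3, max(lo)=13)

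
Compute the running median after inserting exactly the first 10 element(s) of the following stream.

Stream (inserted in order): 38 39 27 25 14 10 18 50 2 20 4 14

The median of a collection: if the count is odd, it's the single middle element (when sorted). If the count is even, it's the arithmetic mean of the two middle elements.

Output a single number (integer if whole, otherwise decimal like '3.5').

Step 1: insert 38 -> lo=[38] (size 1, max 38) hi=[] (size 0) -> median=38
Step 2: insert 39 -> lo=[38] (size 1, max 38) hi=[39] (size 1, min 39) -> median=38.5
Step 3: insert 27 -> lo=[27, 38] (size 2, max 38) hi=[39] (size 1, min 39) -> median=38
Step 4: insert 25 -> lo=[25, 27] (size 2, max 27) hi=[38, 39] (size 2, min 38) -> median=32.5
Step 5: insert 14 -> lo=[14, 25, 27] (size 3, max 27) hi=[38, 39] (size 2, min 38) -> median=27
Step 6: insert 10 -> lo=[10, 14, 25] (size 3, max 25) hi=[27, 38, 39] (size 3, min 27) -> median=26
Step 7: insert 18 -> lo=[10, 14, 18, 25] (size 4, max 25) hi=[27, 38, 39] (size 3, min 27) -> median=25
Step 8: insert 50 -> lo=[10, 14, 18, 25] (size 4, max 25) hi=[27, 38, 39, 50] (size 4, min 27) -> median=26
Step 9: insert 2 -> lo=[2, 10, 14, 18, 25] (size 5, max 25) hi=[27, 38, 39, 50] (size 4, min 27) -> median=25
Step 10: insert 20 -> lo=[2, 10, 14, 18, 20] (size 5, max 20) hi=[25, 27, 38, 39, 50] (size 5, min 25) -> median=22.5

Answer: 22.5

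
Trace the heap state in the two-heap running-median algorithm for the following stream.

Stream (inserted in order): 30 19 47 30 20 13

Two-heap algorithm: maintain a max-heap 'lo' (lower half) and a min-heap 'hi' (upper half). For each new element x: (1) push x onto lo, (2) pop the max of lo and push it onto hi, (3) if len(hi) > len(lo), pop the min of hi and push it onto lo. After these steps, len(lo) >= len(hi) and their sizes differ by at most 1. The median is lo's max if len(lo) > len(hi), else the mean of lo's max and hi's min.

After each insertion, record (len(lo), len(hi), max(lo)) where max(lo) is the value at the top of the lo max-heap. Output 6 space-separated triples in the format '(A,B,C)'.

Step 1: insert 30 -> lo=[30] hi=[] -> (len(lo)=1, len(hi)=0, max(lo)=30)
Step 2: insert 19 -> lo=[19] hi=[30] -> (len(lo)=1, len(hi)=1, max(lo)=19)
Step 3: insert 47 -> lo=[19, 30] hi=[47] -> (len(lo)=2, len(hi)=1, max(lo)=30)
Step 4: insert 30 -> lo=[19, 30] hi=[30, 47] -> (len(lo)=2, len(hi)=2, max(lo)=30)
Step 5: insert 20 -> lo=[19, 20, 30] hi=[30, 47] -> (len(lo)=3, len(hi)=2, max(lo)=30)
Step 6: insert 13 -> lo=[13, 19, 20] hi=[30, 30, 47] -> (len(lo)=3, len(hi)=3, max(lo)=20)

Answer: (1,0,30) (1,1,19) (2,1,30) (2,2,30) (3,2,30) (3,3,20)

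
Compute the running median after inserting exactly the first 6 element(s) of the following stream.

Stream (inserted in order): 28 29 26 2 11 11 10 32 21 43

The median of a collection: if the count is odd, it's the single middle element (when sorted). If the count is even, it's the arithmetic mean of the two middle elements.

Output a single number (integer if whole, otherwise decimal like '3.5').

Step 1: insert 28 -> lo=[28] (size 1, max 28) hi=[] (size 0) -> median=28
Step 2: insert 29 -> lo=[28] (size 1, max 28) hi=[29] (size 1, min 29) -> median=28.5
Step 3: insert 26 -> lo=[26, 28] (size 2, max 28) hi=[29] (size 1, min 29) -> median=28
Step 4: insert 2 -> lo=[2, 26] (size 2, max 26) hi=[28, 29] (size 2, min 28) -> median=27
Step 5: insert 11 -> lo=[2, 11, 26] (size 3, max 26) hi=[28, 29] (size 2, min 28) -> median=26
Step 6: insert 11 -> lo=[2, 11, 11] (size 3, max 11) hi=[26, 28, 29] (size 3, min 26) -> median=18.5

Answer: 18.5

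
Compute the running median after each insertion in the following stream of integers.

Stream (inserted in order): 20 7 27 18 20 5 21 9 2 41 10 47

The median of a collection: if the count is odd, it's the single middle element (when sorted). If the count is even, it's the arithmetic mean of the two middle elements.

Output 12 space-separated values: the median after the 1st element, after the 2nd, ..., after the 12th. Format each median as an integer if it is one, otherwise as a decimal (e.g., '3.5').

Step 1: insert 20 -> lo=[20] (size 1, max 20) hi=[] (size 0) -> median=20
Step 2: insert 7 -> lo=[7] (size 1, max 7) hi=[20] (size 1, min 20) -> median=13.5
Step 3: insert 27 -> lo=[7, 20] (size 2, max 20) hi=[27] (size 1, min 27) -> median=20
Step 4: insert 18 -> lo=[7, 18] (size 2, max 18) hi=[20, 27] (size 2, min 20) -> median=19
Step 5: insert 20 -> lo=[7, 18, 20] (size 3, max 20) hi=[20, 27] (size 2, min 20) -> median=20
Step 6: insert 5 -> lo=[5, 7, 18] (size 3, max 18) hi=[20, 20, 27] (size 3, min 20) -> median=19
Step 7: insert 21 -> lo=[5, 7, 18, 20] (size 4, max 20) hi=[20, 21, 27] (size 3, min 20) -> median=20
Step 8: insert 9 -> lo=[5, 7, 9, 18] (size 4, max 18) hi=[20, 20, 21, 27] (size 4, min 20) -> median=19
Step 9: insert 2 -> lo=[2, 5, 7, 9, 18] (size 5, max 18) hi=[20, 20, 21, 27] (size 4, min 20) -> median=18
Step 10: insert 41 -> lo=[2, 5, 7, 9, 18] (size 5, max 18) hi=[20, 20, 21, 27, 41] (size 5, min 20) -> median=19
Step 11: insert 10 -> lo=[2, 5, 7, 9, 10, 18] (size 6, max 18) hi=[20, 20, 21, 27, 41] (size 5, min 20) -> median=18
Step 12: insert 47 -> lo=[2, 5, 7, 9, 10, 18] (size 6, max 18) hi=[20, 20, 21, 27, 41, 47] (size 6, min 20) -> median=19

Answer: 20 13.5 20 19 20 19 20 19 18 19 18 19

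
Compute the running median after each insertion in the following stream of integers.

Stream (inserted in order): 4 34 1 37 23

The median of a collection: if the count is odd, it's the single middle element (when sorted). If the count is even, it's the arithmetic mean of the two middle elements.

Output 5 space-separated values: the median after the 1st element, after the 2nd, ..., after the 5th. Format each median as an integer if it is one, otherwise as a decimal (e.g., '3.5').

Step 1: insert 4 -> lo=[4] (size 1, max 4) hi=[] (size 0) -> median=4
Step 2: insert 34 -> lo=[4] (size 1, max 4) hi=[34] (size 1, min 34) -> median=19
Step 3: insert 1 -> lo=[1, 4] (size 2, max 4) hi=[34] (size 1, min 34) -> median=4
Step 4: insert 37 -> lo=[1, 4] (size 2, max 4) hi=[34, 37] (size 2, min 34) -> median=19
Step 5: insert 23 -> lo=[1, 4, 23] (size 3, max 23) hi=[34, 37] (size 2, min 34) -> median=23

Answer: 4 19 4 19 23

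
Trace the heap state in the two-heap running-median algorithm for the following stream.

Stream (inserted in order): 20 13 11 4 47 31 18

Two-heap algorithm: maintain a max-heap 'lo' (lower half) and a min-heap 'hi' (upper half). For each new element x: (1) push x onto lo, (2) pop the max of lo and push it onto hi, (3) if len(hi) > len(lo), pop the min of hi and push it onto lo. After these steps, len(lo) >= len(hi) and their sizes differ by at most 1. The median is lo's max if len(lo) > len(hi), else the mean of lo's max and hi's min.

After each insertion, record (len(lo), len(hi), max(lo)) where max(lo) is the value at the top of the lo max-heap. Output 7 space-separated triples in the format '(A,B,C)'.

Step 1: insert 20 -> lo=[20] hi=[] -> (len(lo)=1, len(hi)=0, max(lo)=20)
Step 2: insert 13 -> lo=[13] hi=[20] -> (len(lo)=1, len(hi)=1, max(lo)=13)
Step 3: insert 11 -> lo=[11, 13] hi=[20] -> (len(lo)=2, len(hi)=1, max(lo)=13)
Step 4: insert 4 -> lo=[4, 11] hi=[13, 20] -> (len(lo)=2, len(hi)=2, max(lo)=11)
Step 5: insert 47 -> lo=[4, 11, 13] hi=[20, 47] -> (len(lo)=3, len(hi)=2, max(lo)=13)
Step 6: insert 31 -> lo=[4, 11, 13] hi=[20, 31, 47] -> (len(lo)=3, len(hi)=3, max(lo)=13)
Step 7: insert 18 -> lo=[4, 11, 13, 18] hi=[20, 31, 47] -> (len(lo)=4, len(hi)=3, max(lo)=18)

Answer: (1,0,20) (1,1,13) (2,1,13) (2,2,11) (3,2,13) (3,3,13) (4,3,18)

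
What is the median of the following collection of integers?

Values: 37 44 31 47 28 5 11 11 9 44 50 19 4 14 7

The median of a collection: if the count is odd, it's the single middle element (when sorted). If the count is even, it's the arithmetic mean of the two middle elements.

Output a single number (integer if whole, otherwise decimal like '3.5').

Answer: 19

Derivation:
Step 1: insert 37 -> lo=[37] (size 1, max 37) hi=[] (size 0) -> median=37
Step 2: insert 44 -> lo=[37] (size 1, max 37) hi=[44] (size 1, min 44) -> median=40.5
Step 3: insert 31 -> lo=[31, 37] (size 2, max 37) hi=[44] (size 1, min 44) -> median=37
Step 4: insert 47 -> lo=[31, 37] (size 2, max 37) hi=[44, 47] (size 2, min 44) -> median=40.5
Step 5: insert 28 -> lo=[28, 31, 37] (size 3, max 37) hi=[44, 47] (size 2, min 44) -> median=37
Step 6: insert 5 -> lo=[5, 28, 31] (size 3, max 31) hi=[37, 44, 47] (size 3, min 37) -> median=34
Step 7: insert 11 -> lo=[5, 11, 28, 31] (size 4, max 31) hi=[37, 44, 47] (size 3, min 37) -> median=31
Step 8: insert 11 -> lo=[5, 11, 11, 28] (size 4, max 28) hi=[31, 37, 44, 47] (size 4, min 31) -> median=29.5
Step 9: insert 9 -> lo=[5, 9, 11, 11, 28] (size 5, max 28) hi=[31, 37, 44, 47] (size 4, min 31) -> median=28
Step 10: insert 44 -> lo=[5, 9, 11, 11, 28] (size 5, max 28) hi=[31, 37, 44, 44, 47] (size 5, min 31) -> median=29.5
Step 11: insert 50 -> lo=[5, 9, 11, 11, 28, 31] (size 6, max 31) hi=[37, 44, 44, 47, 50] (size 5, min 37) -> median=31
Step 12: insert 19 -> lo=[5, 9, 11, 11, 19, 28] (size 6, max 28) hi=[31, 37, 44, 44, 47, 50] (size 6, min 31) -> median=29.5
Step 13: insert 4 -> lo=[4, 5, 9, 11, 11, 19, 28] (size 7, max 28) hi=[31, 37, 44, 44, 47, 50] (size 6, min 31) -> median=28
Step 14: insert 14 -> lo=[4, 5, 9, 11, 11, 14, 19] (size 7, max 19) hi=[28, 31, 37, 44, 44, 47, 50] (size 7, min 28) -> median=23.5
Step 15: insert 7 -> lo=[4, 5, 7, 9, 11, 11, 14, 19] (size 8, max 19) hi=[28, 31, 37, 44, 44, 47, 50] (size 7, min 28) -> median=19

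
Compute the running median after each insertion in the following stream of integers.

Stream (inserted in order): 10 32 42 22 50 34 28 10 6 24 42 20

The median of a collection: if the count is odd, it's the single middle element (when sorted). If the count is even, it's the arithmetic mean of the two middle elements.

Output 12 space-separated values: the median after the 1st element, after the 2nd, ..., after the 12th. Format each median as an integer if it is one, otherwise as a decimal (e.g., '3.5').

Answer: 10 21 32 27 32 33 32 30 28 26 28 26

Derivation:
Step 1: insert 10 -> lo=[10] (size 1, max 10) hi=[] (size 0) -> median=10
Step 2: insert 32 -> lo=[10] (size 1, max 10) hi=[32] (size 1, min 32) -> median=21
Step 3: insert 42 -> lo=[10, 32] (size 2, max 32) hi=[42] (size 1, min 42) -> median=32
Step 4: insert 22 -> lo=[10, 22] (size 2, max 22) hi=[32, 42] (size 2, min 32) -> median=27
Step 5: insert 50 -> lo=[10, 22, 32] (size 3, max 32) hi=[42, 50] (size 2, min 42) -> median=32
Step 6: insert 34 -> lo=[10, 22, 32] (size 3, max 32) hi=[34, 42, 50] (size 3, min 34) -> median=33
Step 7: insert 28 -> lo=[10, 22, 28, 32] (size 4, max 32) hi=[34, 42, 50] (size 3, min 34) -> median=32
Step 8: insert 10 -> lo=[10, 10, 22, 28] (size 4, max 28) hi=[32, 34, 42, 50] (size 4, min 32) -> median=30
Step 9: insert 6 -> lo=[6, 10, 10, 22, 28] (size 5, max 28) hi=[32, 34, 42, 50] (size 4, min 32) -> median=28
Step 10: insert 24 -> lo=[6, 10, 10, 22, 24] (size 5, max 24) hi=[28, 32, 34, 42, 50] (size 5, min 28) -> median=26
Step 11: insert 42 -> lo=[6, 10, 10, 22, 24, 28] (size 6, max 28) hi=[32, 34, 42, 42, 50] (size 5, min 32) -> median=28
Step 12: insert 20 -> lo=[6, 10, 10, 20, 22, 24] (size 6, max 24) hi=[28, 32, 34, 42, 42, 50] (size 6, min 28) -> median=26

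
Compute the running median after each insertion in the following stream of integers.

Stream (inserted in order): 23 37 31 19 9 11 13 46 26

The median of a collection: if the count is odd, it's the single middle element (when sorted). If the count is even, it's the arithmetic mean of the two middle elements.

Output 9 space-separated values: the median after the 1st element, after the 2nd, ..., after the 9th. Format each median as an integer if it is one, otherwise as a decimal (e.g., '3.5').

Step 1: insert 23 -> lo=[23] (size 1, max 23) hi=[] (size 0) -> median=23
Step 2: insert 37 -> lo=[23] (size 1, max 23) hi=[37] (size 1, min 37) -> median=30
Step 3: insert 31 -> lo=[23, 31] (size 2, max 31) hi=[37] (size 1, min 37) -> median=31
Step 4: insert 19 -> lo=[19, 23] (size 2, max 23) hi=[31, 37] (size 2, min 31) -> median=27
Step 5: insert 9 -> lo=[9, 19, 23] (size 3, max 23) hi=[31, 37] (size 2, min 31) -> median=23
Step 6: insert 11 -> lo=[9, 11, 19] (size 3, max 19) hi=[23, 31, 37] (size 3, min 23) -> median=21
Step 7: insert 13 -> lo=[9, 11, 13, 19] (size 4, max 19) hi=[23, 31, 37] (size 3, min 23) -> median=19
Step 8: insert 46 -> lo=[9, 11, 13, 19] (size 4, max 19) hi=[23, 31, 37, 46] (size 4, min 23) -> median=21
Step 9: insert 26 -> lo=[9, 11, 13, 19, 23] (size 5, max 23) hi=[26, 31, 37, 46] (size 4, min 26) -> median=23

Answer: 23 30 31 27 23 21 19 21 23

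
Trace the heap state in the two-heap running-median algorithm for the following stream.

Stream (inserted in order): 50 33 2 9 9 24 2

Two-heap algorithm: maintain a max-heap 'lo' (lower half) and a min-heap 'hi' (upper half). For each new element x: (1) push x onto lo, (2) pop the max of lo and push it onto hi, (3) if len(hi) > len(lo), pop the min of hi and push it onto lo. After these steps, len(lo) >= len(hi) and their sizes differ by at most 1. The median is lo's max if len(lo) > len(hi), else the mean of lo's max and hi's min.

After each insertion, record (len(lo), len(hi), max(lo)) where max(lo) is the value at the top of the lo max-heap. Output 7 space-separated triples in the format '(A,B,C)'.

Answer: (1,0,50) (1,1,33) (2,1,33) (2,2,9) (3,2,9) (3,3,9) (4,3,9)

Derivation:
Step 1: insert 50 -> lo=[50] hi=[] -> (len(lo)=1, len(hi)=0, max(lo)=50)
Step 2: insert 33 -> lo=[33] hi=[50] -> (len(lo)=1, len(hi)=1, max(lo)=33)
Step 3: insert 2 -> lo=[2, 33] hi=[50] -> (len(lo)=2, len(hi)=1, max(lo)=33)
Step 4: insert 9 -> lo=[2, 9] hi=[33, 50] -> (len(lo)=2, len(hi)=2, max(lo)=9)
Step 5: insert 9 -> lo=[2, 9, 9] hi=[33, 50] -> (len(lo)=3, len(hi)=2, max(lo)=9)
Step 6: insert 24 -> lo=[2, 9, 9] hi=[24, 33, 50] -> (len(lo)=3, len(hi)=3, max(lo)=9)
Step 7: insert 2 -> lo=[2, 2, 9, 9] hi=[24, 33, 50] -> (len(lo)=4, len(hi)=3, max(lo)=9)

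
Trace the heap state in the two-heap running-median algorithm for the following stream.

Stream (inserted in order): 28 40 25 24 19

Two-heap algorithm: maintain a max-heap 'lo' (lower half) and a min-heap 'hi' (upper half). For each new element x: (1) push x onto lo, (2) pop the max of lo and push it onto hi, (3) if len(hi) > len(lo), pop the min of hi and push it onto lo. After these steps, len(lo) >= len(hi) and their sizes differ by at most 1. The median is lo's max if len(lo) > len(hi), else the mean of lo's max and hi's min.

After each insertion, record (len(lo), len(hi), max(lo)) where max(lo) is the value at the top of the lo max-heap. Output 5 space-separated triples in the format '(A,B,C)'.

Step 1: insert 28 -> lo=[28] hi=[] -> (len(lo)=1, len(hi)=0, max(lo)=28)
Step 2: insert 40 -> lo=[28] hi=[40] -> (len(lo)=1, len(hi)=1, max(lo)=28)
Step 3: insert 25 -> lo=[25, 28] hi=[40] -> (len(lo)=2, len(hi)=1, max(lo)=28)
Step 4: insert 24 -> lo=[24, 25] hi=[28, 40] -> (len(lo)=2, len(hi)=2, max(lo)=25)
Step 5: insert 19 -> lo=[19, 24, 25] hi=[28, 40] -> (len(lo)=3, len(hi)=2, max(lo)=25)

Answer: (1,0,28) (1,1,28) (2,1,28) (2,2,25) (3,2,25)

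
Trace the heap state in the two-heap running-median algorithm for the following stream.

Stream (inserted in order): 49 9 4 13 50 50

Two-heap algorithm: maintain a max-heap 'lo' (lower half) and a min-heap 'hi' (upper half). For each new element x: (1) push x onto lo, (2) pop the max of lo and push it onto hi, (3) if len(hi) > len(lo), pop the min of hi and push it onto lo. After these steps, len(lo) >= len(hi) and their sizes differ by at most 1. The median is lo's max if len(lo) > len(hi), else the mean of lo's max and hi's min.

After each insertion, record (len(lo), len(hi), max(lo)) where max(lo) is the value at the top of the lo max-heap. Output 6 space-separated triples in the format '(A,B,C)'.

Answer: (1,0,49) (1,1,9) (2,1,9) (2,2,9) (3,2,13) (3,3,13)

Derivation:
Step 1: insert 49 -> lo=[49] hi=[] -> (len(lo)=1, len(hi)=0, max(lo)=49)
Step 2: insert 9 -> lo=[9] hi=[49] -> (len(lo)=1, len(hi)=1, max(lo)=9)
Step 3: insert 4 -> lo=[4, 9] hi=[49] -> (len(lo)=2, len(hi)=1, max(lo)=9)
Step 4: insert 13 -> lo=[4, 9] hi=[13, 49] -> (len(lo)=2, len(hi)=2, max(lo)=9)
Step 5: insert 50 -> lo=[4, 9, 13] hi=[49, 50] -> (len(lo)=3, len(hi)=2, max(lo)=13)
Step 6: insert 50 -> lo=[4, 9, 13] hi=[49, 50, 50] -> (len(lo)=3, len(hi)=3, max(lo)=13)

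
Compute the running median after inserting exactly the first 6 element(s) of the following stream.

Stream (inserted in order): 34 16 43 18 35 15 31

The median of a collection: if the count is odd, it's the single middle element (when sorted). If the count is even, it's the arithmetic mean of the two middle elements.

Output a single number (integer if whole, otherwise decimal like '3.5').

Step 1: insert 34 -> lo=[34] (size 1, max 34) hi=[] (size 0) -> median=34
Step 2: insert 16 -> lo=[16] (size 1, max 16) hi=[34] (size 1, min 34) -> median=25
Step 3: insert 43 -> lo=[16, 34] (size 2, max 34) hi=[43] (size 1, min 43) -> median=34
Step 4: insert 18 -> lo=[16, 18] (size 2, max 18) hi=[34, 43] (size 2, min 34) -> median=26
Step 5: insert 35 -> lo=[16, 18, 34] (size 3, max 34) hi=[35, 43] (size 2, min 35) -> median=34
Step 6: insert 15 -> lo=[15, 16, 18] (size 3, max 18) hi=[34, 35, 43] (size 3, min 34) -> median=26

Answer: 26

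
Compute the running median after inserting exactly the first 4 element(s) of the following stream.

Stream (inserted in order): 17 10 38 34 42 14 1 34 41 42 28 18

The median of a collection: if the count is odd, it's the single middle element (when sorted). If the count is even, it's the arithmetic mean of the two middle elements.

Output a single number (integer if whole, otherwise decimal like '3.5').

Answer: 25.5

Derivation:
Step 1: insert 17 -> lo=[17] (size 1, max 17) hi=[] (size 0) -> median=17
Step 2: insert 10 -> lo=[10] (size 1, max 10) hi=[17] (size 1, min 17) -> median=13.5
Step 3: insert 38 -> lo=[10, 17] (size 2, max 17) hi=[38] (size 1, min 38) -> median=17
Step 4: insert 34 -> lo=[10, 17] (size 2, max 17) hi=[34, 38] (size 2, min 34) -> median=25.5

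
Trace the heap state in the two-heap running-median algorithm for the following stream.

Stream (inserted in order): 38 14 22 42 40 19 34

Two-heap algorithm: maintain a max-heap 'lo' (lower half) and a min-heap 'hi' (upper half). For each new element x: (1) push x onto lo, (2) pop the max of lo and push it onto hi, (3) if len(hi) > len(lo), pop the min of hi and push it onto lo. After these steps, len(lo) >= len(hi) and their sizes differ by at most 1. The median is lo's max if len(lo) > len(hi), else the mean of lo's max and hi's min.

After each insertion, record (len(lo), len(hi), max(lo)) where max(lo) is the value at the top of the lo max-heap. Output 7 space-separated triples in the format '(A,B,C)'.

Step 1: insert 38 -> lo=[38] hi=[] -> (len(lo)=1, len(hi)=0, max(lo)=38)
Step 2: insert 14 -> lo=[14] hi=[38] -> (len(lo)=1, len(hi)=1, max(lo)=14)
Step 3: insert 22 -> lo=[14, 22] hi=[38] -> (len(lo)=2, len(hi)=1, max(lo)=22)
Step 4: insert 42 -> lo=[14, 22] hi=[38, 42] -> (len(lo)=2, len(hi)=2, max(lo)=22)
Step 5: insert 40 -> lo=[14, 22, 38] hi=[40, 42] -> (len(lo)=3, len(hi)=2, max(lo)=38)
Step 6: insert 19 -> lo=[14, 19, 22] hi=[38, 40, 42] -> (len(lo)=3, len(hi)=3, max(lo)=22)
Step 7: insert 34 -> lo=[14, 19, 22, 34] hi=[38, 40, 42] -> (len(lo)=4, len(hi)=3, max(lo)=34)

Answer: (1,0,38) (1,1,14) (2,1,22) (2,2,22) (3,2,38) (3,3,22) (4,3,34)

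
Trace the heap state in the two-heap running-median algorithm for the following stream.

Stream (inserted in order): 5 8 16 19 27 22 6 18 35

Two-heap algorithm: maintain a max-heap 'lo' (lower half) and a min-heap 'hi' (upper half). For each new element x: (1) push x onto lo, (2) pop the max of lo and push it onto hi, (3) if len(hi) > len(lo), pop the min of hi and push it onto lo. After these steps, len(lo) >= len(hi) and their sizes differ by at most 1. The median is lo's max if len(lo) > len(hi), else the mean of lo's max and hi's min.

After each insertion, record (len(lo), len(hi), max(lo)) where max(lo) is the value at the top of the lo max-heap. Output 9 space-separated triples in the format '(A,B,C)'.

Answer: (1,0,5) (1,1,5) (2,1,8) (2,2,8) (3,2,16) (3,3,16) (4,3,16) (4,4,16) (5,4,18)

Derivation:
Step 1: insert 5 -> lo=[5] hi=[] -> (len(lo)=1, len(hi)=0, max(lo)=5)
Step 2: insert 8 -> lo=[5] hi=[8] -> (len(lo)=1, len(hi)=1, max(lo)=5)
Step 3: insert 16 -> lo=[5, 8] hi=[16] -> (len(lo)=2, len(hi)=1, max(lo)=8)
Step 4: insert 19 -> lo=[5, 8] hi=[16, 19] -> (len(lo)=2, len(hi)=2, max(lo)=8)
Step 5: insert 27 -> lo=[5, 8, 16] hi=[19, 27] -> (len(lo)=3, len(hi)=2, max(lo)=16)
Step 6: insert 22 -> lo=[5, 8, 16] hi=[19, 22, 27] -> (len(lo)=3, len(hi)=3, max(lo)=16)
Step 7: insert 6 -> lo=[5, 6, 8, 16] hi=[19, 22, 27] -> (len(lo)=4, len(hi)=3, max(lo)=16)
Step 8: insert 18 -> lo=[5, 6, 8, 16] hi=[18, 19, 22, 27] -> (len(lo)=4, len(hi)=4, max(lo)=16)
Step 9: insert 35 -> lo=[5, 6, 8, 16, 18] hi=[19, 22, 27, 35] -> (len(lo)=5, len(hi)=4, max(lo)=18)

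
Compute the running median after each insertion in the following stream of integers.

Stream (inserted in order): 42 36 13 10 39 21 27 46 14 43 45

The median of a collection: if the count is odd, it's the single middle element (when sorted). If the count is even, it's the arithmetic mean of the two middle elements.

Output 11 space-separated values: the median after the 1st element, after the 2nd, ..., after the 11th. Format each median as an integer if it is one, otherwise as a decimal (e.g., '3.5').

Answer: 42 39 36 24.5 36 28.5 27 31.5 27 31.5 36

Derivation:
Step 1: insert 42 -> lo=[42] (size 1, max 42) hi=[] (size 0) -> median=42
Step 2: insert 36 -> lo=[36] (size 1, max 36) hi=[42] (size 1, min 42) -> median=39
Step 3: insert 13 -> lo=[13, 36] (size 2, max 36) hi=[42] (size 1, min 42) -> median=36
Step 4: insert 10 -> lo=[10, 13] (size 2, max 13) hi=[36, 42] (size 2, min 36) -> median=24.5
Step 5: insert 39 -> lo=[10, 13, 36] (size 3, max 36) hi=[39, 42] (size 2, min 39) -> median=36
Step 6: insert 21 -> lo=[10, 13, 21] (size 3, max 21) hi=[36, 39, 42] (size 3, min 36) -> median=28.5
Step 7: insert 27 -> lo=[10, 13, 21, 27] (size 4, max 27) hi=[36, 39, 42] (size 3, min 36) -> median=27
Step 8: insert 46 -> lo=[10, 13, 21, 27] (size 4, max 27) hi=[36, 39, 42, 46] (size 4, min 36) -> median=31.5
Step 9: insert 14 -> lo=[10, 13, 14, 21, 27] (size 5, max 27) hi=[36, 39, 42, 46] (size 4, min 36) -> median=27
Step 10: insert 43 -> lo=[10, 13, 14, 21, 27] (size 5, max 27) hi=[36, 39, 42, 43, 46] (size 5, min 36) -> median=31.5
Step 11: insert 45 -> lo=[10, 13, 14, 21, 27, 36] (size 6, max 36) hi=[39, 42, 43, 45, 46] (size 5, min 39) -> median=36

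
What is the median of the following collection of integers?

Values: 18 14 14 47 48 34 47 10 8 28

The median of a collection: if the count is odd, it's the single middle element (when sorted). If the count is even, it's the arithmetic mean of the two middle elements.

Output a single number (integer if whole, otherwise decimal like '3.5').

Answer: 23

Derivation:
Step 1: insert 18 -> lo=[18] (size 1, max 18) hi=[] (size 0) -> median=18
Step 2: insert 14 -> lo=[14] (size 1, max 14) hi=[18] (size 1, min 18) -> median=16
Step 3: insert 14 -> lo=[14, 14] (size 2, max 14) hi=[18] (size 1, min 18) -> median=14
Step 4: insert 47 -> lo=[14, 14] (size 2, max 14) hi=[18, 47] (size 2, min 18) -> median=16
Step 5: insert 48 -> lo=[14, 14, 18] (size 3, max 18) hi=[47, 48] (size 2, min 47) -> median=18
Step 6: insert 34 -> lo=[14, 14, 18] (size 3, max 18) hi=[34, 47, 48] (size 3, min 34) -> median=26
Step 7: insert 47 -> lo=[14, 14, 18, 34] (size 4, max 34) hi=[47, 47, 48] (size 3, min 47) -> median=34
Step 8: insert 10 -> lo=[10, 14, 14, 18] (size 4, max 18) hi=[34, 47, 47, 48] (size 4, min 34) -> median=26
Step 9: insert 8 -> lo=[8, 10, 14, 14, 18] (size 5, max 18) hi=[34, 47, 47, 48] (size 4, min 34) -> median=18
Step 10: insert 28 -> lo=[8, 10, 14, 14, 18] (size 5, max 18) hi=[28, 34, 47, 47, 48] (size 5, min 28) -> median=23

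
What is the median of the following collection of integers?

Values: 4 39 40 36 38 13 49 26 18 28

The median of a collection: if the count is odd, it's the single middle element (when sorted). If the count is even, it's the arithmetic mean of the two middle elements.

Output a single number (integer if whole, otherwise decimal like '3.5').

Answer: 32

Derivation:
Step 1: insert 4 -> lo=[4] (size 1, max 4) hi=[] (size 0) -> median=4
Step 2: insert 39 -> lo=[4] (size 1, max 4) hi=[39] (size 1, min 39) -> median=21.5
Step 3: insert 40 -> lo=[4, 39] (size 2, max 39) hi=[40] (size 1, min 40) -> median=39
Step 4: insert 36 -> lo=[4, 36] (size 2, max 36) hi=[39, 40] (size 2, min 39) -> median=37.5
Step 5: insert 38 -> lo=[4, 36, 38] (size 3, max 38) hi=[39, 40] (size 2, min 39) -> median=38
Step 6: insert 13 -> lo=[4, 13, 36] (size 3, max 36) hi=[38, 39, 40] (size 3, min 38) -> median=37
Step 7: insert 49 -> lo=[4, 13, 36, 38] (size 4, max 38) hi=[39, 40, 49] (size 3, min 39) -> median=38
Step 8: insert 26 -> lo=[4, 13, 26, 36] (size 4, max 36) hi=[38, 39, 40, 49] (size 4, min 38) -> median=37
Step 9: insert 18 -> lo=[4, 13, 18, 26, 36] (size 5, max 36) hi=[38, 39, 40, 49] (size 4, min 38) -> median=36
Step 10: insert 28 -> lo=[4, 13, 18, 26, 28] (size 5, max 28) hi=[36, 38, 39, 40, 49] (size 5, min 36) -> median=32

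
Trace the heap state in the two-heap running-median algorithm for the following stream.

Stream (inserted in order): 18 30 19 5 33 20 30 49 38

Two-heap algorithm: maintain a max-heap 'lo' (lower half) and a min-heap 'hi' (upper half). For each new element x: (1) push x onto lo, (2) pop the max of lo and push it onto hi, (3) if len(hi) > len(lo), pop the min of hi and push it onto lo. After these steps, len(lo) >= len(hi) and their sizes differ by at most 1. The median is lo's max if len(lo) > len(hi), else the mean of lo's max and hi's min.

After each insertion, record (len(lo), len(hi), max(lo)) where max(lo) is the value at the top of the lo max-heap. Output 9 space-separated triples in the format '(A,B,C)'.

Answer: (1,0,18) (1,1,18) (2,1,19) (2,2,18) (3,2,19) (3,3,19) (4,3,20) (4,4,20) (5,4,30)

Derivation:
Step 1: insert 18 -> lo=[18] hi=[] -> (len(lo)=1, len(hi)=0, max(lo)=18)
Step 2: insert 30 -> lo=[18] hi=[30] -> (len(lo)=1, len(hi)=1, max(lo)=18)
Step 3: insert 19 -> lo=[18, 19] hi=[30] -> (len(lo)=2, len(hi)=1, max(lo)=19)
Step 4: insert 5 -> lo=[5, 18] hi=[19, 30] -> (len(lo)=2, len(hi)=2, max(lo)=18)
Step 5: insert 33 -> lo=[5, 18, 19] hi=[30, 33] -> (len(lo)=3, len(hi)=2, max(lo)=19)
Step 6: insert 20 -> lo=[5, 18, 19] hi=[20, 30, 33] -> (len(lo)=3, len(hi)=3, max(lo)=19)
Step 7: insert 30 -> lo=[5, 18, 19, 20] hi=[30, 30, 33] -> (len(lo)=4, len(hi)=3, max(lo)=20)
Step 8: insert 49 -> lo=[5, 18, 19, 20] hi=[30, 30, 33, 49] -> (len(lo)=4, len(hi)=4, max(lo)=20)
Step 9: insert 38 -> lo=[5, 18, 19, 20, 30] hi=[30, 33, 38, 49] -> (len(lo)=5, len(hi)=4, max(lo)=30)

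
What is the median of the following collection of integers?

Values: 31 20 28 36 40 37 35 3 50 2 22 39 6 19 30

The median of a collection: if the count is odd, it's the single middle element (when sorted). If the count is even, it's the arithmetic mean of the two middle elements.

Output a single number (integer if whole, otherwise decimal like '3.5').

Step 1: insert 31 -> lo=[31] (size 1, max 31) hi=[] (size 0) -> median=31
Step 2: insert 20 -> lo=[20] (size 1, max 20) hi=[31] (size 1, min 31) -> median=25.5
Step 3: insert 28 -> lo=[20, 28] (size 2, max 28) hi=[31] (size 1, min 31) -> median=28
Step 4: insert 36 -> lo=[20, 28] (size 2, max 28) hi=[31, 36] (size 2, min 31) -> median=29.5
Step 5: insert 40 -> lo=[20, 28, 31] (size 3, max 31) hi=[36, 40] (size 2, min 36) -> median=31
Step 6: insert 37 -> lo=[20, 28, 31] (size 3, max 31) hi=[36, 37, 40] (size 3, min 36) -> median=33.5
Step 7: insert 35 -> lo=[20, 28, 31, 35] (size 4, max 35) hi=[36, 37, 40] (size 3, min 36) -> median=35
Step 8: insert 3 -> lo=[3, 20, 28, 31] (size 4, max 31) hi=[35, 36, 37, 40] (size 4, min 35) -> median=33
Step 9: insert 50 -> lo=[3, 20, 28, 31, 35] (size 5, max 35) hi=[36, 37, 40, 50] (size 4, min 36) -> median=35
Step 10: insert 2 -> lo=[2, 3, 20, 28, 31] (size 5, max 31) hi=[35, 36, 37, 40, 50] (size 5, min 35) -> median=33
Step 11: insert 22 -> lo=[2, 3, 20, 22, 28, 31] (size 6, max 31) hi=[35, 36, 37, 40, 50] (size 5, min 35) -> median=31
Step 12: insert 39 -> lo=[2, 3, 20, 22, 28, 31] (size 6, max 31) hi=[35, 36, 37, 39, 40, 50] (size 6, min 35) -> median=33
Step 13: insert 6 -> lo=[2, 3, 6, 20, 22, 28, 31] (size 7, max 31) hi=[35, 36, 37, 39, 40, 50] (size 6, min 35) -> median=31
Step 14: insert 19 -> lo=[2, 3, 6, 19, 20, 22, 28] (size 7, max 28) hi=[31, 35, 36, 37, 39, 40, 50] (size 7, min 31) -> median=29.5
Step 15: insert 30 -> lo=[2, 3, 6, 19, 20, 22, 28, 30] (size 8, max 30) hi=[31, 35, 36, 37, 39, 40, 50] (size 7, min 31) -> median=30

Answer: 30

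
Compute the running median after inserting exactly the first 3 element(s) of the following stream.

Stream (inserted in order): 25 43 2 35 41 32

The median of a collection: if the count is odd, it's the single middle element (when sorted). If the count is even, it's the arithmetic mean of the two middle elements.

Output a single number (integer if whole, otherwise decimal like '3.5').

Step 1: insert 25 -> lo=[25] (size 1, max 25) hi=[] (size 0) -> median=25
Step 2: insert 43 -> lo=[25] (size 1, max 25) hi=[43] (size 1, min 43) -> median=34
Step 3: insert 2 -> lo=[2, 25] (size 2, max 25) hi=[43] (size 1, min 43) -> median=25

Answer: 25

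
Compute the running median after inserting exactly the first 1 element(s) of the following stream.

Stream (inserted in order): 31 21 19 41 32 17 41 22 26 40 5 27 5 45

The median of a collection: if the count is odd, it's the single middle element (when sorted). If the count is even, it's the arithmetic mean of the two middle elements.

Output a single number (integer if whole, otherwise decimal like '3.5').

Step 1: insert 31 -> lo=[31] (size 1, max 31) hi=[] (size 0) -> median=31

Answer: 31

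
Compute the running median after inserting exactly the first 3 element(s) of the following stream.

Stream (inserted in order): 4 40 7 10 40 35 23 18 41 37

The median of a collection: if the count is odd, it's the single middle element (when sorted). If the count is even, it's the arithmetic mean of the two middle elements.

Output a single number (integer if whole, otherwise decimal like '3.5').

Answer: 7

Derivation:
Step 1: insert 4 -> lo=[4] (size 1, max 4) hi=[] (size 0) -> median=4
Step 2: insert 40 -> lo=[4] (size 1, max 4) hi=[40] (size 1, min 40) -> median=22
Step 3: insert 7 -> lo=[4, 7] (size 2, max 7) hi=[40] (size 1, min 40) -> median=7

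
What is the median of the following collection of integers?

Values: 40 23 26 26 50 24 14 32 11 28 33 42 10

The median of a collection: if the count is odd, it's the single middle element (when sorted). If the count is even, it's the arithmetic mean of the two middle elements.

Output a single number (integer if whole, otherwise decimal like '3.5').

Step 1: insert 40 -> lo=[40] (size 1, max 40) hi=[] (size 0) -> median=40
Step 2: insert 23 -> lo=[23] (size 1, max 23) hi=[40] (size 1, min 40) -> median=31.5
Step 3: insert 26 -> lo=[23, 26] (size 2, max 26) hi=[40] (size 1, min 40) -> median=26
Step 4: insert 26 -> lo=[23, 26] (size 2, max 26) hi=[26, 40] (size 2, min 26) -> median=26
Step 5: insert 50 -> lo=[23, 26, 26] (size 3, max 26) hi=[40, 50] (size 2, min 40) -> median=26
Step 6: insert 24 -> lo=[23, 24, 26] (size 3, max 26) hi=[26, 40, 50] (size 3, min 26) -> median=26
Step 7: insert 14 -> lo=[14, 23, 24, 26] (size 4, max 26) hi=[26, 40, 50] (size 3, min 26) -> median=26
Step 8: insert 32 -> lo=[14, 23, 24, 26] (size 4, max 26) hi=[26, 32, 40, 50] (size 4, min 26) -> median=26
Step 9: insert 11 -> lo=[11, 14, 23, 24, 26] (size 5, max 26) hi=[26, 32, 40, 50] (size 4, min 26) -> median=26
Step 10: insert 28 -> lo=[11, 14, 23, 24, 26] (size 5, max 26) hi=[26, 28, 32, 40, 50] (size 5, min 26) -> median=26
Step 11: insert 33 -> lo=[11, 14, 23, 24, 26, 26] (size 6, max 26) hi=[28, 32, 33, 40, 50] (size 5, min 28) -> median=26
Step 12: insert 42 -> lo=[11, 14, 23, 24, 26, 26] (size 6, max 26) hi=[28, 32, 33, 40, 42, 50] (size 6, min 28) -> median=27
Step 13: insert 10 -> lo=[10, 11, 14, 23, 24, 26, 26] (size 7, max 26) hi=[28, 32, 33, 40, 42, 50] (size 6, min 28) -> median=26

Answer: 26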